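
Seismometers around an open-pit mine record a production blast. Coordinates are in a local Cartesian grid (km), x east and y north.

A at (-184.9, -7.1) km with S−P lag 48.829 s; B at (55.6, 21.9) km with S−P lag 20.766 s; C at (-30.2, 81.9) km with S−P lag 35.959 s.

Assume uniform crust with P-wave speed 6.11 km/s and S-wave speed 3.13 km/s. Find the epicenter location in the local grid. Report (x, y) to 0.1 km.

x ≈ 115.2 km, y ≈ -97.3 km

Distance from S−P lag: d = Δt · v_P v_S / (v_P − v_S) = Δt · (6.11·3.13)/(6.11−3.13) ≈ 6.4176·Δt.
So d_A = 313.36, d_B = 133.27, d_C = 230.77 km.
Circle about each station: (x + 184.9)² + (y + 7.1)² = 313.36²; (x − 55.6)² + (y − 21.9)² = 133.27²; (x + 30.2)² + (y − 81.9)² = 230.77².
Subtracting the A equation from the B and C equations removes the quadratic terms:
481.0 x + 58.0 y = 49766.15
309.4 x + 178.0 y = 18320.93
Solving the 2×2 system: x ≈ 115.2, y ≈ -97.3 km.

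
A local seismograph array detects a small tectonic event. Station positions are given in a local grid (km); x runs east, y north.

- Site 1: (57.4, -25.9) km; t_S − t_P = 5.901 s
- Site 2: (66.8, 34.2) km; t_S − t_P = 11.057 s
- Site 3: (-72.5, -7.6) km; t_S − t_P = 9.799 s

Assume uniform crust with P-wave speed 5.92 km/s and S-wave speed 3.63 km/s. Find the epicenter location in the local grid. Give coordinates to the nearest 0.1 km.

Distance from S−P lag: d = Δt · v_P v_S / (v_P − v_S) = Δt · (5.92·3.63)/(5.92−3.63) ≈ 9.3841·Δt.
So d_Site 1 = 55.38, d_Site 2 = 103.76, d_Site 3 = 91.95 km.
Circle about each station: (x − 57.4)² + (y + 25.9)² = 55.38²; (x − 66.8)² + (y − 34.2)² = 103.76²; (x + 72.5)² + (y + 7.6)² = 91.95².
Subtracting pairs of circle equations eliminates x²+y² and gives linear equations (the radical axes):
18.8 x + 120.2 y = -6032.88
-259.8 x + 36.6 y = -4039.42
Solving the 2×2 system: x ≈ 8.3, y ≈ -51.5 km.
Check against Site 1 (with the unrounded x, y): √((x − 57.4)²+(y + 25.9)²) = 55.37 ≈ 55.38 km. ✓

8.3 km east, -51.5 km north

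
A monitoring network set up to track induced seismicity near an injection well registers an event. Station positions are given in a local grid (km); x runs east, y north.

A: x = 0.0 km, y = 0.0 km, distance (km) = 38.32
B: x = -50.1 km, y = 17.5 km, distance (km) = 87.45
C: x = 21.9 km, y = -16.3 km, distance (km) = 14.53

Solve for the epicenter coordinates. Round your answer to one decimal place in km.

(22.8, -30.8)

Circle about each station: x² + y² = 38.32²; (x + 50.1)² + (y − 17.5)² = 87.45²; (x − 21.9)² + (y + 16.3)² = 14.53².
Subtracting pairs of circle equations eliminates x²+y² and gives linear equations (the radical axes):
-100.2 x + 35.0 y = -3362.82
43.8 x − 32.6 y = 2002.60
Solving the 2×2 system: x ≈ 22.8, y ≈ -30.8 km.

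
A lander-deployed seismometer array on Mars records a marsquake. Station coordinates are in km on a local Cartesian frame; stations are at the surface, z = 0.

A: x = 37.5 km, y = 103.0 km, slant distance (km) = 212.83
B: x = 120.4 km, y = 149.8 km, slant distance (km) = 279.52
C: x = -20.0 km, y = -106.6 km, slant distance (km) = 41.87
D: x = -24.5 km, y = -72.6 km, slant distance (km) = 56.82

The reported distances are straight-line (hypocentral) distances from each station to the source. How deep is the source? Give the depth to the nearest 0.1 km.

Each station gives a sphere (x−x_i)² + (y−y_i)² + z² = d_i² (stations at z=0).
Subtracting the A sphere from B and C: z² cancels, leaving linear equations in x and y:
165.8 x + 93.6 y = -7913.87
-115.0 x − 419.2 y = 43291.82
Solving: x ≈ 12.506, y ≈ -106.703 km (keep extra digits for the depth step; rounded: 12.5, -106.7).
Then from the A sphere: z² = 212.83² − (x − 37.5)² − (y − 103.0)² with x = 12.506, y = -106.703, so z ≈ 26.392 ≈ 26.4 km.
Check against D (with the unrounded solution): distance 56.82 ≈ 56.82 km. ✓

depth ≈ 26.4 km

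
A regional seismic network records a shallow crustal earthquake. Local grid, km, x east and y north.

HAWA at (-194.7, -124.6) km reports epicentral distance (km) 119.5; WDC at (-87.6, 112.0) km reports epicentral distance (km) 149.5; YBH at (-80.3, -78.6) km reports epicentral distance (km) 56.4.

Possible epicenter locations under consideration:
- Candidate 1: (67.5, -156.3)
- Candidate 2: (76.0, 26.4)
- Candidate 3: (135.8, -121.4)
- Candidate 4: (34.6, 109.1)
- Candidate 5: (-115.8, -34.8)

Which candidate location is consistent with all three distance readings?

Candidate 5

For each candidate, compare |candidate − station| to the reported distance:
Candidate 1: residuals HAWA 144.6, WDC 160.4, YBH 110.6 → max 160.4 km
Candidate 2: residuals HAWA 190.5, WDC 35.1, YBH 131.9 → max 190.5 km
Candidate 3: residuals HAWA 211.0, WDC 173.6, YBH 163.9 → max 211.0 km
Candidate 4: residuals HAWA 207.9, WDC 27.3, YBH 163.7 → max 207.9 km
Candidate 5: residuals HAWA 0.0, WDC 0.0, YBH 0.0 → max 0.0 km
Only Candidate 5 has all residuals ≈ 0.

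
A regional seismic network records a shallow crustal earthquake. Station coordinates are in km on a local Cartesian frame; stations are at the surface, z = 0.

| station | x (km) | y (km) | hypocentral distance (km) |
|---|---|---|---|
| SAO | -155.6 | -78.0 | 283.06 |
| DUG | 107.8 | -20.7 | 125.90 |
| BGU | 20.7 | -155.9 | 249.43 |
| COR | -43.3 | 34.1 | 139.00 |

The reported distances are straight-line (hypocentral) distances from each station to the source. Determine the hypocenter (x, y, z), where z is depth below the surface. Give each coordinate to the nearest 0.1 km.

Each station gives a sphere (x−x_i)² + (y−y_i)² + z² = d_i² (stations at z=0).
Subtracting the SAO sphere from DUG and BGU: z² cancels, leaving linear equations in x and y:
526.8 x + 114.6 y = 46026.12
352.6 x − 155.8 y = 12345.58
Solving: x ≈ 70.097, y ≈ 79.400 km (keep extra digits for the depth step; rounded: 70.1, 79.4).
Then from the SAO sphere: z² = 283.06² − (x + 155.6)² − (y + 78.0)² with x = 70.097, y = 79.400, so z ≈ 66.401 ≈ 66.4 km.
Check against COR (with the unrounded solution): distance 139.00 ≈ 139.00 km. ✓

x ≈ 70.1 km, y ≈ 79.4 km, depth ≈ 66.4 km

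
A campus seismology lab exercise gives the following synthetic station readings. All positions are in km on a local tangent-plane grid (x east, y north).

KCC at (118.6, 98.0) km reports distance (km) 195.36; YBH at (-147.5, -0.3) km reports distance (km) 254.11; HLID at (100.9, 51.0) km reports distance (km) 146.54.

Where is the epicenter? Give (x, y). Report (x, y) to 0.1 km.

Circle about each station: (x − 118.6)² + (y − 98.0)² = 195.36²; (x + 147.5)² + (y + 0.3)² = 254.11²; (x − 100.9)² + (y − 51.0)² = 146.54².
Subtracting pairs of circle equations eliminates x²+y² and gives linear equations (the radical axes):
-532.2 x − 196.6 y = -28319.98
-35.4 x − 94.0 y = 5803.41
Solving the 2×2 system: x ≈ 88.3, y ≈ -95.0 km.

x ≈ 88.3 km, y ≈ -95.0 km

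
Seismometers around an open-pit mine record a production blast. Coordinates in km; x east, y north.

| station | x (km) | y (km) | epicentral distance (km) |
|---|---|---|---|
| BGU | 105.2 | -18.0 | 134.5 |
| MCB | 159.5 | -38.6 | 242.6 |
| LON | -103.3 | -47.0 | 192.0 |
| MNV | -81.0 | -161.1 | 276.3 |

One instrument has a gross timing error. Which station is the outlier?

MCB

Solve using three stations at a time. Using BGU, LON, MNV (subtract circle equations pairwise → linear system) gives (x, y) ≈ (28.6, 92.5).
Distances from that point to each station vs reported:
  BGU: calculated 134.5 vs reported 134.5 → residual 0.0 km
  MCB: calculated 185.3 vs reported 242.6 → residual 57.3 km
  LON: calculated 192.0 vs reported 192.0 → residual 0.0 km
  MNV: calculated 276.3 vs reported 276.3 → residual 0.0 km
BGU, LON, MNV are mutually consistent (residuals ≈ 0); MCB is off by 57.3 km.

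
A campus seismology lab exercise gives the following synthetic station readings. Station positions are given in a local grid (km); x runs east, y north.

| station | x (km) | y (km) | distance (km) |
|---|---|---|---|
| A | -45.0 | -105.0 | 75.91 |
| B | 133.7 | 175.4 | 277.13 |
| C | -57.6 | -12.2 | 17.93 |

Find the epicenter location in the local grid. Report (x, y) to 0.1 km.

Circle about each station: (x + 45.0)² + (y + 105.0)² = 75.91²; (x − 133.7)² + (y − 175.4)² = 277.13²; (x + 57.6)² + (y + 12.2)² = 17.93².
Subtracting pairs of circle equations eliminates x²+y² and gives linear equations (the radical axes):
357.4 x + 560.8 y = -35447.86
-25.2 x + 185.6 y = -4142.56
Solving the 2×2 system: x ≈ -52.9, y ≈ -29.5 km.
Check against A (with the unrounded x, y): √((x + 45.0)²+(y + 105.0)²) = 75.91 ≈ 75.91 km. ✓

-52.9 km east, -29.5 km north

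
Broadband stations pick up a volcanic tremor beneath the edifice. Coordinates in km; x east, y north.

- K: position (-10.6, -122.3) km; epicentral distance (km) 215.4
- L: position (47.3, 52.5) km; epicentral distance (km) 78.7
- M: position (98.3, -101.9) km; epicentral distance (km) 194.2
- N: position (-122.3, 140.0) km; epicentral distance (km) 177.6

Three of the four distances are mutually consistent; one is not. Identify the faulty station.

L

Solve using three stations at a time. Using K, M, N (subtract circle equations pairwise → linear system) gives (x, y) ≈ (46.7, 85.4).
Distances from that point to each station vs reported:
  K: calculated 215.4 vs reported 215.4 → residual 0.0 km
  L: calculated 32.9 vs reported 78.7 → residual 45.8 km
  M: calculated 194.2 vs reported 194.2 → residual 0.0 km
  N: calculated 177.6 vs reported 177.6 → residual 0.0 km
K, M, N are mutually consistent (residuals ≈ 0); L is off by 45.8 km.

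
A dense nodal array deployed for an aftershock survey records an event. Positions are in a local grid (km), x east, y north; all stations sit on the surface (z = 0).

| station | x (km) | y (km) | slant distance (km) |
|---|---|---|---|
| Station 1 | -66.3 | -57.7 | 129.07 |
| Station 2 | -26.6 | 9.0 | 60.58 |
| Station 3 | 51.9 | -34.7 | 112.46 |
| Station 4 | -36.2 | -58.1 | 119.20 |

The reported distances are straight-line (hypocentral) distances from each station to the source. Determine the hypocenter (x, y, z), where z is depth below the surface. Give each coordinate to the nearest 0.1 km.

Each station gives a sphere (x−x_i)² + (y−y_i)² + z² = d_i² (stations at z=0).
Subtracting the Station 1 sphere from Station 2 and Station 3: z² cancels, leaving linear equations in x and y:
79.4 x + 133.4 y = 6052.71
236.4 x + 46.0 y = 184.53
Solving: x ≈ -9.102, y ≈ 50.790 km (keep extra digits for the depth step; rounded: -9.1, 50.8).
Then from the Station 1 sphere: z² = 129.07² − (x + 66.3)² − (y + 57.7)² with x = -9.102, y = 50.790, so z ≈ 40.217 ≈ 40.2 km.
Check against Station 4 (with the unrounded solution): distance 119.20 ≈ 119.20 km. ✓

x ≈ -9.1 km, y ≈ 50.8 km, depth ≈ 40.2 km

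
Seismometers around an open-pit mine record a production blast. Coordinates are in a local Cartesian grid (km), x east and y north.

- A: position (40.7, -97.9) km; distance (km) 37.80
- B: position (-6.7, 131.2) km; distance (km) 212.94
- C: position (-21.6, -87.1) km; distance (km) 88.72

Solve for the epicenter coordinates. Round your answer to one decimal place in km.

Circle about each station: (x − 40.7)² + (y + 97.9)² = 37.80²; (x + 6.7)² + (y − 131.2)² = 212.94²; (x + 21.6)² + (y + 87.1)² = 88.72².
Subtracting the A equation from the B and C equations removes the quadratic terms:
-94.8 x + 458.2 y = -37897.17
-124.6 x + 21.6 y = -9630.33
Solving the 2×2 system: x ≈ 65.3, y ≈ -69.2 km.
Check against A (with the unrounded x, y): √((x − 40.7)²+(y + 97.9)²) = 37.80 ≈ 37.80 km. ✓

x ≈ 65.3 km, y ≈ -69.2 km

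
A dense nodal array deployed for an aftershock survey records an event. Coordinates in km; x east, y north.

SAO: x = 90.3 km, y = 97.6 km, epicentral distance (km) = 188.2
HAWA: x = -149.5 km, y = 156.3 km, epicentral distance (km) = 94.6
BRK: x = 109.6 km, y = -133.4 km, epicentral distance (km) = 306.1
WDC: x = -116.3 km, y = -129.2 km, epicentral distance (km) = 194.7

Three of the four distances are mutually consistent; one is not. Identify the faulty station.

SAO

Solve using three stations at a time. Using HAWA, BRK, WDC (subtract circle equations pairwise → linear system) gives (x, y) ≈ (-123.2, 65.4).
Distances from that point to each station vs reported:
  SAO: calculated 215.9 vs reported 188.2 → residual 27.7 km
  HAWA: calculated 94.6 vs reported 94.6 → residual 0.0 km
  BRK: calculated 306.1 vs reported 306.1 → residual 0.0 km
  WDC: calculated 194.7 vs reported 194.7 → residual 0.0 km
HAWA, BRK, WDC are mutually consistent (residuals ≈ 0); SAO is off by 27.7 km.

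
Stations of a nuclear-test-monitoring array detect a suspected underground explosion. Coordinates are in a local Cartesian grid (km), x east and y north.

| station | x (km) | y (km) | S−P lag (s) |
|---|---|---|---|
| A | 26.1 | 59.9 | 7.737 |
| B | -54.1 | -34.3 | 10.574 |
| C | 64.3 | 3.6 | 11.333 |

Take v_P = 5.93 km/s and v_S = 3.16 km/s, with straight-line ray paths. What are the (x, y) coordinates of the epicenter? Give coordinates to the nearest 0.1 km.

-10.1 km east, 22.1 km north

Distance from S−P lag: d = Δt · v_P v_S / (v_P − v_S) = Δt · (5.93·3.16)/(5.93−3.16) ≈ 6.7649·Δt.
So d_A = 52.34, d_B = 71.53, d_C = 76.67 km.
Circle about each station: (x − 26.1)² + (y − 59.9)² = 52.34²; (x + 54.1)² + (y + 34.3)² = 71.53²; (x − 64.3)² + (y − 3.6)² = 76.67².
Subtracting pairs of circle equations eliminates x²+y² and gives linear equations (the radical axes):
-160.4 x − 188.4 y = -2542.99
76.4 x − 112.6 y = -3260.58
Solving the 2×2 system: x ≈ -10.1, y ≈ 22.1 km.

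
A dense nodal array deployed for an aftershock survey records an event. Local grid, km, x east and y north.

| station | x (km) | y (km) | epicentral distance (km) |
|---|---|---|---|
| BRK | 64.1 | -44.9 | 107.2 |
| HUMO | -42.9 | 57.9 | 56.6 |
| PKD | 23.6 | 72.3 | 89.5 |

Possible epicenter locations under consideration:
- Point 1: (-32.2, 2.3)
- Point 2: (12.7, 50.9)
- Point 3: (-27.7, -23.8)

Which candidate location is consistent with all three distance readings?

Point 1

For each candidate, compare |candidate − station| to the reported distance:
Point 1: residuals BRK 0.0, HUMO 0.0, PKD 0.0 → max 0.0 km
Point 2: residuals BRK 1.5, HUMO 0.6, PKD 65.5 → max 65.5 km
Point 3: residuals BRK 13.0, HUMO 26.5, PKD 19.4 → max 26.5 km
Only Point 1 has all residuals ≈ 0.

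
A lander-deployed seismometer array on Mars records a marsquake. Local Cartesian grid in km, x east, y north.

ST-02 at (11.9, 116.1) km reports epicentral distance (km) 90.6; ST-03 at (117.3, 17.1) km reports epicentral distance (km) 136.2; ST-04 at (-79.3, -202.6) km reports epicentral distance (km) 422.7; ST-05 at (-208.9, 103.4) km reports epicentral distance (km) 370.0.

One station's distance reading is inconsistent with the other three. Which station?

Solve using three stations at a time. Using ST-03, ST-04, ST-05 (subtract circle equations pairwise → linear system) gives (x, y) ≈ (158.5, 146.8).
Distances from that point to each station vs reported:
  ST-02: calculated 149.8 vs reported 90.6 → residual 59.2 km
  ST-03: calculated 136.1 vs reported 136.2 → residual 0.1 km
  ST-04: calculated 422.7 vs reported 422.7 → residual 0.0 km
  ST-05: calculated 370.0 vs reported 370.0 → residual 0.0 km
ST-03, ST-04, ST-05 are mutually consistent (residuals ≈ 0); ST-02 is off by 59.2 km.

ST-02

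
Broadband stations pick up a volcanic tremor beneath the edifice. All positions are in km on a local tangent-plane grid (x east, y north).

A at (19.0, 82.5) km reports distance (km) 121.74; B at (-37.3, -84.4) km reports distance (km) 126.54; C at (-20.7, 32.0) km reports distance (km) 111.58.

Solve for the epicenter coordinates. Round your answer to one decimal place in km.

Circle about each station: (x − 19.0)² + (y − 82.5)² = 121.74²; (x + 37.3)² + (y + 84.4)² = 126.54²; (x + 20.7)² + (y − 32.0)² = 111.58².
Subtracting pairs of circle equations eliminates x²+y² and gives linear equations (the radical axes):
-112.6 x − 333.8 y = 155.66
-79.4 x − 101.0 y = -3344.23
Solving the 2×2 system: x ≈ 74.8, y ≈ -25.7 km.

x ≈ 74.8 km, y ≈ -25.7 km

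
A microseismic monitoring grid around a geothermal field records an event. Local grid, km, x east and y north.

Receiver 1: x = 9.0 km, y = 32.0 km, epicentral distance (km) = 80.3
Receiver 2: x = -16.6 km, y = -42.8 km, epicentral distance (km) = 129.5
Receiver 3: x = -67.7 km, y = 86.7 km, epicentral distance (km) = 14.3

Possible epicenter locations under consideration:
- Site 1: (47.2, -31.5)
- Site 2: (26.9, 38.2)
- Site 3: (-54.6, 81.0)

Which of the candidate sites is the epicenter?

Site 3

For each candidate, compare |candidate − station| to the reported distance:
Site 1: residuals Receiver 1 6.2, Receiver 2 64.7, Receiver 3 150.5 → max 150.5 km
Site 2: residuals Receiver 1 61.4, Receiver 2 37.6, Receiver 3 92.0 → max 92.0 km
Site 3: residuals Receiver 1 0.0, Receiver 2 0.0, Receiver 3 0.0 → max 0.0 km
Only Site 3 has all residuals ≈ 0.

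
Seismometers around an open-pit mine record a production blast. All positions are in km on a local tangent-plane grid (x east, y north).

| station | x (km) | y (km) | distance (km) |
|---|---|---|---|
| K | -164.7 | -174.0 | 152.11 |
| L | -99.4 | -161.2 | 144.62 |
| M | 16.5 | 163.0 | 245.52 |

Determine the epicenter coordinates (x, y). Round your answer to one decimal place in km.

Circle about each station: (x + 164.7)² + (y + 174.0)² = 152.11²; (x + 99.4)² + (y + 161.2)² = 144.62²; (x − 16.5)² + (y − 163.0)² = 245.52².
Subtracting the K equation from the L and M equations removes the quadratic terms:
130.6 x + 25.6 y = -19313.78
362.4 x + 674.0 y = -67703.46
Solving the 2×2 system: x ≈ -143.3, y ≈ -23.4 km.

x ≈ -143.3 km, y ≈ -23.4 km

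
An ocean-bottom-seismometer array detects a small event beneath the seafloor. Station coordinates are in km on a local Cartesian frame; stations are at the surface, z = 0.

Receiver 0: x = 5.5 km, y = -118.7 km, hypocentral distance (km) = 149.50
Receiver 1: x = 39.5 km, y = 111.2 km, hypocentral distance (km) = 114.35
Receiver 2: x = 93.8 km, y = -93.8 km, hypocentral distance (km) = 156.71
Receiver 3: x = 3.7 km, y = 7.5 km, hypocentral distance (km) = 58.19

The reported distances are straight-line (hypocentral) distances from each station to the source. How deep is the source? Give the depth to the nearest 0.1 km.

Each station gives a sphere (x−x_i)² + (y−y_i)² + z² = d_i² (stations at z=0).
Subtracting the Receiver 0 sphere from Receiver 1 and Receiver 2: z² cancels, leaving linear equations in x and y:
68.0 x + 459.8 y = 9080.08
176.6 x + 49.8 y = 1269.17
Solving: x ≈ 1.688, y ≈ 19.498 km (keep extra digits for the depth step; rounded: 1.7, 19.5).
Then from the Receiver 0 sphere: z² = 149.50² − (x − 5.5)² − (y + 118.7)² with x = 1.688, y = 19.498, so z ≈ 56.895 ≈ 56.9 km.

z ≈ 56.9 km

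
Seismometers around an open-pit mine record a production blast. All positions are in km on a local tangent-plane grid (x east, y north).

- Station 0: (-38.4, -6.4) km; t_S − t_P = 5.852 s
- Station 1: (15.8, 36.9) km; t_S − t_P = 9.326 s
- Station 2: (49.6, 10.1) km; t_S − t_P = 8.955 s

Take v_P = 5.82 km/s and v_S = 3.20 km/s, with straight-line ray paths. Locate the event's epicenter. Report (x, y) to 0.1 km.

Distance from S−P lag: d = Δt · v_P v_S / (v_P − v_S) = Δt · (5.82·3.20)/(5.82−3.20) ≈ 7.1084·Δt.
So d_Station 0 = 41.60, d_Station 1 = 66.29, d_Station 2 = 63.66 km.
Circle about each station: (x + 38.4)² + (y + 6.4)² = 41.60²; (x − 15.8)² + (y − 36.9)² = 66.29²; (x − 49.6)² + (y − 10.1)² = 63.66².
Subtracting the Station 0 equation from the Station 1 and Station 2 equations removes the quadratic terms:
108.4 x + 86.6 y = -2568.07
176.0 x + 33.0 y = -1275.39
Solving the 2×2 system: x ≈ -2.2, y ≈ -26.9 km.

x ≈ -2.2 km, y ≈ -26.9 km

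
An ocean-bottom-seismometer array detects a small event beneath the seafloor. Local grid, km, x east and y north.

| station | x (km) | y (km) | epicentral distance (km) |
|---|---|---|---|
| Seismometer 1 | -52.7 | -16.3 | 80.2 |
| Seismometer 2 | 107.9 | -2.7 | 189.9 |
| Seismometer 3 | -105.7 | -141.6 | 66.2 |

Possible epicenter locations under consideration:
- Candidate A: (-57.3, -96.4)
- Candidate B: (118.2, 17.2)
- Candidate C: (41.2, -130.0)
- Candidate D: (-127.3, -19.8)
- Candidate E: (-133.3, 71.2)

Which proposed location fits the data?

Candidate A

For each candidate, compare |candidate − station| to the reported distance:
Candidate A: residuals Seismometer 1 0.0, Seismometer 2 0.0, Seismometer 3 0.0 → max 0.0 km
Candidate B: residuals Seismometer 1 94.0, Seismometer 2 167.5, Seismometer 3 208.3 → max 208.3 km
Candidate C: residuals Seismometer 1 67.3, Seismometer 2 46.2, Seismometer 3 81.2 → max 81.2 km
Candidate D: residuals Seismometer 1 5.5, Seismometer 2 45.9, Seismometer 3 57.5 → max 57.5 km
Candidate E: residuals Seismometer 1 38.8, Seismometer 2 62.4, Seismometer 3 148.4 → max 148.4 km
Only Candidate A has all residuals ≈ 0.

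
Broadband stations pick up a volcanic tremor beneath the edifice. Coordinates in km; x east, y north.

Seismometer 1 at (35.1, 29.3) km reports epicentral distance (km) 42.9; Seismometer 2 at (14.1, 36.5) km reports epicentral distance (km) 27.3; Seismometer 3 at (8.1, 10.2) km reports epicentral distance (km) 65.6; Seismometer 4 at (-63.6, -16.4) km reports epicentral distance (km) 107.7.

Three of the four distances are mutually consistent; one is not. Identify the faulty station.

Seismometer 3

Solve using three stations at a time. Using Seismometer 1, Seismometer 2, Seismometer 4 (subtract circle equations pairwise → linear system) gives (x, y) ≈ (8.9, 63.2).
Distances from that point to each station vs reported:
  Seismometer 1: calculated 42.8 vs reported 42.9 → residual 0.1 km
  Seismometer 2: calculated 27.2 vs reported 27.3 → residual 0.1 km
  Seismometer 3: calculated 53.0 vs reported 65.6 → residual 12.6 km
  Seismometer 4: calculated 107.7 vs reported 107.7 → residual 0.0 km
Seismometer 1, Seismometer 2, Seismometer 4 are mutually consistent (residuals ≈ 0); Seismometer 3 is off by 12.6 km.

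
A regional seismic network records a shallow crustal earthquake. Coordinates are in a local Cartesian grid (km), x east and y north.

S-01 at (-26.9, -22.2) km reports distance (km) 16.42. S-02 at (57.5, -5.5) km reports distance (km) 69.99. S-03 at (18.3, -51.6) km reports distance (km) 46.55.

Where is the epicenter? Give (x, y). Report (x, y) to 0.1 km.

-11.7 km east, -16.0 km north

Circle about each station: (x + 26.9)² + (y + 22.2)² = 16.42²; (x − 57.5)² + (y + 5.5)² = 69.99²; (x − 18.3)² + (y + 51.6)² = 46.55².
Subtracting the S-01 equation from the S-02 and S-03 equations removes the quadratic terms:
168.8 x + 33.4 y = -2508.93
90.4 x − 58.8 y = -116.29
Solving the 2×2 system: x ≈ -11.7, y ≈ -16.0 km.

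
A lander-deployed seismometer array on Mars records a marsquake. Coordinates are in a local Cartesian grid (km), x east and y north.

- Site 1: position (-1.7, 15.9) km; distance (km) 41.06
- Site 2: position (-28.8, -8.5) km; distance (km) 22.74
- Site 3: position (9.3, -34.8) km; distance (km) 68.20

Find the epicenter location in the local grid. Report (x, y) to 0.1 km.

(-42.3, 9.8)

Circle about each station: (x + 1.7)² + (y − 15.9)² = 41.06²; (x + 28.8)² + (y + 8.5)² = 22.74²; (x − 9.3)² + (y + 34.8)² = 68.20².
Subtracting pairs of circle equations eliminates x²+y² and gives linear equations (the radical axes):
-54.2 x − 48.8 y = 1814.81
22.0 x − 101.4 y = -1923.49
Solving the 2×2 system: x ≈ -42.3, y ≈ 9.8 km.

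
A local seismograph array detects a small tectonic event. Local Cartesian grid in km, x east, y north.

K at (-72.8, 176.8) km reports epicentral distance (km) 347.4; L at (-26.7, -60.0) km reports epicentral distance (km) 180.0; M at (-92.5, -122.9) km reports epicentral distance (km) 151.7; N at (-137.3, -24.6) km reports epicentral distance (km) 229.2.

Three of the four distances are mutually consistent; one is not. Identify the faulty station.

Solve using three stations at a time. Using K, M, N (subtract circle equations pairwise → linear system) gives (x, y) ≈ (57.7, -145.2).
Distances from that point to each station vs reported:
  K: calculated 347.5 vs reported 347.4 → residual 0.1 km
  L: calculated 120.0 vs reported 180.0 → residual 60.0 km
  M: calculated 151.9 vs reported 151.7 → residual 0.2 km
  N: calculated 229.3 vs reported 229.2 → residual 0.1 km
K, M, N are mutually consistent (residuals ≈ 0); L is off by 60.0 km.

L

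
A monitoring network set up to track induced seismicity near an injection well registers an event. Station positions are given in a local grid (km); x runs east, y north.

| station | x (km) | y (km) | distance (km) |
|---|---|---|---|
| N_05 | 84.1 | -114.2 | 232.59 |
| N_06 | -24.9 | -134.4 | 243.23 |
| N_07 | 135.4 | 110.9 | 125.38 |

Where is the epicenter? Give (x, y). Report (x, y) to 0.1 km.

(10.1, 106.3)

Circle about each station: (x − 84.1)² + (y + 114.2)² = 232.59²; (x + 24.9)² + (y + 134.4)² = 243.23²; (x − 135.4)² + (y − 110.9)² = 125.38².
Subtracting the N_05 equation from the N_06 and N_07 equations removes the quadratic terms:
-218.0 x − 40.4 y = -6493.80
102.6 x + 450.2 y = 48895.48
Solving the 2×2 system: x ≈ 10.1, y ≈ 106.3 km.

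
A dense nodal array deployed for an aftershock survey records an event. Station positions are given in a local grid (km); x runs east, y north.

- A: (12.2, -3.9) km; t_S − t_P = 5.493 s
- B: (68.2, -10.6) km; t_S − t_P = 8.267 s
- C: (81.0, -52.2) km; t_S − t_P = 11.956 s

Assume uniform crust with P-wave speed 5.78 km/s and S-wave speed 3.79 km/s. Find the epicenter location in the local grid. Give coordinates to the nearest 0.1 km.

Distance from S−P lag: d = Δt · v_P v_S / (v_P − v_S) = Δt · (5.78·3.79)/(5.78−3.79) ≈ 11.0081·Δt.
So d_A = 60.47, d_B = 91.00, d_C = 131.61 km.
Circle about each station: (x − 12.2)² + (y + 3.9)² = 60.47²; (x − 68.2)² + (y + 10.6)² = 91.00²; (x − 81.0)² + (y + 52.2)² = 131.61².
Subtracting the A equation from the B and C equations removes the quadratic terms:
112.0 x − 13.4 y = -24.83
137.6 x − 96.6 y = -4542.78
Solving the 2×2 system: x ≈ 6.5, y ≈ 56.3 km.
Check against A (with the unrounded x, y): √((x − 12.2)²+(y + 3.9)²) = 60.47 ≈ 60.47 km. ✓

(6.5, 56.3)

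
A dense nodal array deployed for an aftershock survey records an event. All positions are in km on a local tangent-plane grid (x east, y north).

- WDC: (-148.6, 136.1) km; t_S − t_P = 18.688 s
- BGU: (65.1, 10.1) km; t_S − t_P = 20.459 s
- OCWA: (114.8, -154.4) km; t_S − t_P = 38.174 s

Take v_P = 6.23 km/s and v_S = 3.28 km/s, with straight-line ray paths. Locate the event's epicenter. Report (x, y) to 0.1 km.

x ≈ -75.3 km, y ≈ 29.4 km

Distance from S−P lag: d = Δt · v_P v_S / (v_P − v_S) = Δt · (6.23·3.28)/(6.23−3.28) ≈ 6.9269·Δt.
So d_WDC = 129.45, d_BGU = 141.72, d_OCWA = 264.43 km.
Circle about each station: (x + 148.6)² + (y − 136.1)² = 129.45²; (x − 65.1)² + (y − 10.1)² = 141.72²; (x − 114.8)² + (y + 154.4)² = 264.43².
Subtracting the WDC equation from the BGU and OCWA equations removes the quadratic terms:
427.4 x − 252.0 y = -39592.41
526.8 x − 581.0 y = -56752.69
Solving the 2×2 system: x ≈ -75.3, y ≈ 29.4 km.
Check against WDC (with the unrounded x, y): √((x + 148.6)²+(y − 136.1)²) = 129.45 ≈ 129.45 km. ✓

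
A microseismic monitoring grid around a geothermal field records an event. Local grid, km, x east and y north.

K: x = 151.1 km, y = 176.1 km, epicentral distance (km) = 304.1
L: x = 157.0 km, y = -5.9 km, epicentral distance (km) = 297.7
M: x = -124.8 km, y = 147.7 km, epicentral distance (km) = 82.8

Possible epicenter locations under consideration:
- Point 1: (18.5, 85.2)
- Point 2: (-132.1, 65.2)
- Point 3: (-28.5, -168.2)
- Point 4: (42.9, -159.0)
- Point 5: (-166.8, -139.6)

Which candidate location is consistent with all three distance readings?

For each candidate, compare |candidate − station| to the reported distance:
Point 1: residuals K 143.3, L 131.9, M 73.5 → max 143.3 km
Point 2: residuals K 0.0, L 0.0, M 0.0 → max 0.0 km
Point 3: residuals K 84.2, L 51.2, M 247.5 → max 247.5 km
Point 4: residuals K 48.0, L 106.8, M 266.8 → max 266.8 km
Point 5: residuals K 143.9, L 52.6, M 207.6 → max 207.6 km
Only Point 2 has all residuals ≈ 0.

Point 2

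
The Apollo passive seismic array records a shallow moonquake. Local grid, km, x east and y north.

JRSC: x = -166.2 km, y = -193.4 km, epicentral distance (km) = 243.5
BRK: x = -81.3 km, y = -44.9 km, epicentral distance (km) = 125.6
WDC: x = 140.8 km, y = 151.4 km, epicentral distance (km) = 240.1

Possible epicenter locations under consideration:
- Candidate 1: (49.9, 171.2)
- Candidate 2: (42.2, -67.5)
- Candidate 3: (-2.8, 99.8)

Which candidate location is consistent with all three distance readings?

Candidate 2

For each candidate, compare |candidate − station| to the reported distance:
Candidate 1: residuals JRSC 180.3, BRK 127.2, WDC 147.1 → max 180.3 km
Candidate 2: residuals JRSC 0.0, BRK 0.0, WDC 0.0 → max 0.0 km
Candidate 3: residuals JRSC 92.2, BRK 39.0, WDC 87.5 → max 92.2 km
Only Candidate 2 has all residuals ≈ 0.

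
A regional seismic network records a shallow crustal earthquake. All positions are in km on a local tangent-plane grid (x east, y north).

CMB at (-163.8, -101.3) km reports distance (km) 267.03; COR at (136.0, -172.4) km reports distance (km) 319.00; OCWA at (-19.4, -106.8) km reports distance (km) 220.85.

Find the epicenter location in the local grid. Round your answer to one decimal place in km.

Circle about each station: (x + 163.8)² + (y + 101.3)² = 267.03²; (x − 136.0)² + (y + 172.4)² = 319.00²; (x + 19.4)² + (y + 106.8)² = 220.85².
Subtracting the CMB equation from the COR and OCWA equations removes the quadratic terms:
599.6 x − 142.2 y = -19330.35
288.8 x − 11.0 y = -2779.23
Solving the 2×2 system: x ≈ -5.3, y ≈ 113.6 km.

(-5.3, 113.6)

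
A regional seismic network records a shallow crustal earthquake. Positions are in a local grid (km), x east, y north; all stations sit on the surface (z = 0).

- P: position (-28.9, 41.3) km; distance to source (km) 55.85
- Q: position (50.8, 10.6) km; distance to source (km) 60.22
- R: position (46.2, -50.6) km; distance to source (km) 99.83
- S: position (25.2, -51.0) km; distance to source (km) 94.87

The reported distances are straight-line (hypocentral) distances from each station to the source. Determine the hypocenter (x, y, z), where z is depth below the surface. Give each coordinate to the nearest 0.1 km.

(11.1, 34.6, 38.4)

Each station gives a sphere (x−x_i)² + (y−y_i)² + z² = d_i² (stations at z=0).
Subtracting the P sphere from Q and R: z² cancels, leaving linear equations in x and y:
159.4 x − 61.4 y = -355.13
150.2 x − 183.8 y = -4692.91
Solving: x ≈ 11.102, y ≈ 34.605 km (keep extra digits for the depth step; rounded: 11.1, 34.6).
Then from the P sphere: z² = 55.85² − (x + 28.9)² − (y − 41.3)² with x = 11.102, y = 34.605, so z ≈ 38.396 ≈ 38.4 km.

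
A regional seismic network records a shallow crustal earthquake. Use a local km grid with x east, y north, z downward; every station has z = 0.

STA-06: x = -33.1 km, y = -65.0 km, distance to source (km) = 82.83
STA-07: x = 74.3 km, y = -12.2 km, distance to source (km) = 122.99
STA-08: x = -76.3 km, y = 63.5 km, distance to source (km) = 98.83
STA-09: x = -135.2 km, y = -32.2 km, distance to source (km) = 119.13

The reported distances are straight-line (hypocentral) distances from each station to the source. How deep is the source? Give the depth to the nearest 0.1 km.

57.3 km

Each station gives a sphere (x−x_i)² + (y−y_i)² + z² = d_i² (stations at z=0).
Subtracting the STA-06 sphere from STA-07 and STA-08: z² cancels, leaving linear equations in x and y:
214.8 x + 105.6 y = -7917.01
-86.4 x + 257.0 y = 1626.77
Solving: x ≈ -34.300, y ≈ -5.202 km (keep extra digits for the depth step; rounded: -34.3, -5.2).
Then from the STA-06 sphere: z² = 82.83² − (x + 33.1)² − (y + 65.0)² with x = -34.300, y = -5.202, so z ≈ 57.302 ≈ 57.3 km.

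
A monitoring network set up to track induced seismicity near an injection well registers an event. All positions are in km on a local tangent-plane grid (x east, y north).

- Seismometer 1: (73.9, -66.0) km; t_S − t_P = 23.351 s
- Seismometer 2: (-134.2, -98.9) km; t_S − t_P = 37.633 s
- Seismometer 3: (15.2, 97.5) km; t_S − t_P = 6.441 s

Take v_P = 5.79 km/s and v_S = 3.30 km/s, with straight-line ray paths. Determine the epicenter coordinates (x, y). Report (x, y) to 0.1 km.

x ≈ 62.2 km, y ≈ 112.8 km

Distance from S−P lag: d = Δt · v_P v_S / (v_P − v_S) = Δt · (5.79·3.30)/(5.79−3.30) ≈ 7.6735·Δt.
So d_Seismometer 1 = 179.18, d_Seismometer 2 = 288.78, d_Seismometer 3 = 49.42 km.
Circle about each station: (x − 73.9)² + (y + 66.0)² = 179.18²; (x + 134.2)² + (y + 98.9)² = 288.78²; (x − 15.2)² + (y − 97.5)² = 49.42².
Subtracting pairs of circle equations eliminates x²+y² and gives linear equations (the radical axes):
-416.2 x − 65.8 y = -33314.78
-117.4 x + 327.0 y = 29583.22
Solving the 2×2 system: x ≈ 62.2, y ≈ 112.8 km.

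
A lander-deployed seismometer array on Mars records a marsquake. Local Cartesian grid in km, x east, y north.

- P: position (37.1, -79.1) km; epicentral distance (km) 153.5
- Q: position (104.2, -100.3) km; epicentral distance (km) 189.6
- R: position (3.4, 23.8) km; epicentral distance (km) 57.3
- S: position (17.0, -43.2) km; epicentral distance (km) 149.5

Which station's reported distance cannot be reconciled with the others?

S

Solve using three stations at a time. Using P, Q, R (subtract circle equations pairwise → linear system) gives (x, y) ≈ (30.1, 74.1).
Distances from that point to each station vs reported:
  P: calculated 153.4 vs reported 153.5 → residual 0.1 km
  Q: calculated 189.5 vs reported 189.6 → residual 0.1 km
  R: calculated 57.0 vs reported 57.3 → residual 0.3 km
  S: calculated 118.0 vs reported 149.5 → residual 31.5 km
P, Q, R are mutually consistent (residuals ≈ 0); S is off by 31.5 km.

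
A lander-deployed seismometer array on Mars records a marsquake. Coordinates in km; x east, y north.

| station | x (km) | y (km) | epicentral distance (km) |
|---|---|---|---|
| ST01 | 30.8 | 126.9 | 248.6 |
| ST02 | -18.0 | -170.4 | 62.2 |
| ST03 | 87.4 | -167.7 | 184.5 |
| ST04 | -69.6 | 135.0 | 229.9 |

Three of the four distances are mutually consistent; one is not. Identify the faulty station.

Solve using three stations at a time. Using ST01, ST03, ST04 (subtract circle equations pairwise → linear system) gives (x, y) ≈ (-82.2, -94.7).
Distances from that point to each station vs reported:
  ST01: calculated 248.7 vs reported 248.6 → residual 0.1 km
  ST02: calculated 99.3 vs reported 62.2 → residual 37.1 km
  ST03: calculated 184.6 vs reported 184.5 → residual 0.1 km
  ST04: calculated 230.0 vs reported 229.9 → residual 0.1 km
ST01, ST03, ST04 are mutually consistent (residuals ≈ 0); ST02 is off by 37.1 km.

ST02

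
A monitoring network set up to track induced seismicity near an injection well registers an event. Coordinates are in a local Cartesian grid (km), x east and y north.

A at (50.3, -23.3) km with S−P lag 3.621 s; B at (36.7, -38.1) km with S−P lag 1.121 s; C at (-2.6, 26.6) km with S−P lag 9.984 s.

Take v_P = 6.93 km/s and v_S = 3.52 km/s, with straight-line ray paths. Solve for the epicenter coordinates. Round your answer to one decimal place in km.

Distance from S−P lag: d = Δt · v_P v_S / (v_P − v_S) = Δt · (6.93·3.52)/(6.93−3.52) ≈ 7.1535·Δt.
So d_A = 25.90, d_B = 8.02, d_C = 71.42 km.
Circle about each station: (x − 50.3)² + (y + 23.3)² = 25.90²; (x − 36.7)² + (y + 38.1)² = 8.02²; (x + 2.6)² + (y − 26.6)² = 71.42².
Subtracting pairs of circle equations eliminates x²+y² and gives linear equations (the radical axes):
-27.2 x − 29.6 y = 332.01
-105.8 x + 99.8 y = -6788.67
Solving the 2×2 system: x ≈ 28.7, y ≈ -37.6 km.

(28.7, -37.6)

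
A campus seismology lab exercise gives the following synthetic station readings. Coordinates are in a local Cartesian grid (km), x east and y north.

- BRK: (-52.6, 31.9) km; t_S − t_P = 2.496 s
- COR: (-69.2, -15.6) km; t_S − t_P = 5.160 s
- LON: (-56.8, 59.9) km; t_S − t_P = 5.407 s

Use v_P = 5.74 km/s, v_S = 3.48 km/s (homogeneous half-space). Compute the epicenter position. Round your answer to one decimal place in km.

(-36.8, 16.5)

Distance from S−P lag: d = Δt · v_P v_S / (v_P − v_S) = Δt · (5.74·3.48)/(5.74−3.48) ≈ 8.8386·Δt.
So d_BRK = 22.06, d_COR = 45.61, d_LON = 47.79 km.
Circle about each station: (x + 52.6)² + (y − 31.9)² = 22.06²; (x + 69.2)² + (y + 15.6)² = 45.61²; (x + 56.8)² + (y − 59.9)² = 47.79².
Subtracting the BRK equation from the COR and LON equations removes the quadratic terms:
-33.2 x − 95.0 y = -346.00
-8.4 x + 56.0 y = 1232.64
Solving the 2×2 system: x ≈ -36.8, y ≈ 16.5 km.
Check against BRK (with the unrounded x, y): √((x + 52.6)²+(y − 31.9)²) = 22.08 ≈ 22.06 km. ✓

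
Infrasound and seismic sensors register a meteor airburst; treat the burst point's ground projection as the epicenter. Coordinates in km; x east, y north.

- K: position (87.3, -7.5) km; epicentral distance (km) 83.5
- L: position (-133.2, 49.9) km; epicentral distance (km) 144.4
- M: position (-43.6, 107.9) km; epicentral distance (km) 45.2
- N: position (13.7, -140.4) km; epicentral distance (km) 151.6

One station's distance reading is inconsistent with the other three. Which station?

Solve using three stations at a time. Using K, L, N (subtract circle equations pairwise → linear system) gives (x, y) ≈ (5.9, 11.0).
Distances from that point to each station vs reported:
  K: calculated 83.5 vs reported 83.5 → residual 0.0 km
  L: calculated 144.4 vs reported 144.4 → residual 0.0 km
  M: calculated 108.8 vs reported 45.2 → residual 63.6 km
  N: calculated 151.6 vs reported 151.6 → residual 0.0 km
K, L, N are mutually consistent (residuals ≈ 0); M is off by 63.6 km.

M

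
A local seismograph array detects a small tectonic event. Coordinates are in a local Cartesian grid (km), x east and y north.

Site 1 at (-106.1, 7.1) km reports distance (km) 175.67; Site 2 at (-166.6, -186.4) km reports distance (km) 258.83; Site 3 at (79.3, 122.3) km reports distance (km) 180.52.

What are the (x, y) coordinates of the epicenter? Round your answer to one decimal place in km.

(57.5, -56.9)

Circle about each station: (x + 106.1)² + (y − 7.1)² = 175.67²; (x + 166.6)² + (y + 186.4)² = 258.83²; (x − 79.3)² + (y − 122.3)² = 180.52².
Subtracting the Site 1 equation from the Site 2 and Site 3 equations removes the quadratic terms:
-121.0 x − 387.0 y = 15059.88
370.8 x + 230.4 y = 8210.64
Solving the 2×2 system: x ≈ 57.5, y ≈ -56.9 km.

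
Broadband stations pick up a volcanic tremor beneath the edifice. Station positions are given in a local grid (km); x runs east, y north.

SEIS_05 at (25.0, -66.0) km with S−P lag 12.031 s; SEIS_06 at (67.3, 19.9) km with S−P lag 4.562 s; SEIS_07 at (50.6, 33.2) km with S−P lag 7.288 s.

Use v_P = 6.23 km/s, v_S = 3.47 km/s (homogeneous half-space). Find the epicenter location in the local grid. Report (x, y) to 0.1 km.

94.9 km east, -2.8 km north

Distance from S−P lag: d = Δt · v_P v_S / (v_P − v_S) = Δt · (6.23·3.47)/(6.23−3.47) ≈ 7.8326·Δt.
So d_SEIS_05 = 94.23, d_SEIS_06 = 35.73, d_SEIS_07 = 57.08 km.
Circle about each station: (x − 25.0)² + (y + 66.0)² = 94.23²; (x − 67.3)² + (y − 19.9)² = 35.73²; (x − 50.6)² + (y − 33.2)² = 57.08².
Subtracting the SEIS_05 equation from the SEIS_06 and SEIS_07 equations removes the quadratic terms:
84.6 x + 171.8 y = 7546.96
51.2 x + 198.4 y = 4302.77
Solving the 2×2 system: x ≈ 94.9, y ≈ -2.8 km.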